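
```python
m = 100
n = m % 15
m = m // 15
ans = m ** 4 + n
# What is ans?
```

Trace:
`m = 100` → m = 100
`n = m % 15` → n = 10
`m = m // 15` → m = 6
`ans = m ** 4 + n` → ans = 1306
So ans = 1306

Answer: 1306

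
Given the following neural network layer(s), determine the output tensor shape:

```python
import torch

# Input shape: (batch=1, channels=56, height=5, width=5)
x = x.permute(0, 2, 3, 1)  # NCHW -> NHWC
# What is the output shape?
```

Input: (1, 56, 5, 5) -> Output: (1, 5, 5, 56)

Answer: (1, 5, 5, 56)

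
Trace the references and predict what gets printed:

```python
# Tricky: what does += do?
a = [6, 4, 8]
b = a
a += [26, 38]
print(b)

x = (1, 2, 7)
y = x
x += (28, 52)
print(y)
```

Key concept: += behavior differs for mutable vs immutable.
Step by step:
`a = [6, 4, 8]` → a = [6, 4, 8]
`b = a` → b = [6, 4, 8] (same object as a)
`a += [26, 38]` → a = [6, 4, 8, 26, 38] (same object as b); b = [6, 4, 8, 26, 38] (same object as a)
`print(b)` → prints [6, 4, 8, 26, 38]
`x = (1, 2, 7)` → x = (1, 2, 7)
`y = x` → y = (1, 2, 7)
`x += (28, 52)` → x = (1, 2, 7, 28, 52)
`print(y)` → prints (1, 2, 7)

Answer:
[6, 4, 8, 26, 38]
(1, 2, 7)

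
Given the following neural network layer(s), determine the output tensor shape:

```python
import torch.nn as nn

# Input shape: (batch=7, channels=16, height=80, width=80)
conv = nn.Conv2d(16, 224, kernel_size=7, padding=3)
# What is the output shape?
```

Input: (7, 16, 80, 80) -> Output: (7, 224, 80, 80)

Answer: (7, 224, 80, 80)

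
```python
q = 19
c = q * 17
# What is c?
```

Trace:
`q = 19` → q = 19
`c = q * 17` → c = 323
So c = 323

Answer: 323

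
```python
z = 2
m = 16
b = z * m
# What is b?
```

Trace:
`z = 2` → z = 2
`m = 16` → m = 16
`b = z * m` → b = 32
So b = 32

Answer: 32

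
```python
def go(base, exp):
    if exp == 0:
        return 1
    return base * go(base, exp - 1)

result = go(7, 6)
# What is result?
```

go(7, 6) = 7 * 7 * 7 * 7 * 7 * 7 = 117649

Answer: 117649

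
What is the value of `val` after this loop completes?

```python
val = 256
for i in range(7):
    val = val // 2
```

Halve 7 times: 256 // 2^7 = 2
`val` takes the values: 256 → 128 → 64 → 32 → 16 → 8 → 4 → 2

Answer: 2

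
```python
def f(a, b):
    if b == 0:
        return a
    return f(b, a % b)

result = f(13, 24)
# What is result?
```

f(13, 24) -> f(24, 13) -> f(13, 11) -> f(11, 2) -> f(2, 1) -> f(1, 0) -> 1

Answer: 1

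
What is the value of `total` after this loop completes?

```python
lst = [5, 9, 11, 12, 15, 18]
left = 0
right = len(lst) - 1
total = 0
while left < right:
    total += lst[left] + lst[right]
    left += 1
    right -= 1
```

Sum of pairs from ends
`total` takes the values: 0 → 23 → 47 → 70

Answer: 70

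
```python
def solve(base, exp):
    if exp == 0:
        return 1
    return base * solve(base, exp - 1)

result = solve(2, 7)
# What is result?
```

solve(2, 7) = 2 * 2 * 2 * 2 * 2 * 2 * 2 = 128

Answer: 128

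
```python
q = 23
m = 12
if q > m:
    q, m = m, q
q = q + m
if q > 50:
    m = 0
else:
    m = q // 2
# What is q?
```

Trace:
`q = 23` → q = 23
`m = 12` → m = 12
`if q > m: ...` → q > m is True → q = 12; m = 23
`q = q + m` → q = 35
`if q > 50: ...` → q > 50 is False, take else branch → m = 17
So q = 35

Answer: 35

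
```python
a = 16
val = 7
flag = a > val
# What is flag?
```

Trace:
`a = 16` → a = 16
`val = 7` → val = 7
`flag = a > val` → flag = True
So flag = True

Answer: True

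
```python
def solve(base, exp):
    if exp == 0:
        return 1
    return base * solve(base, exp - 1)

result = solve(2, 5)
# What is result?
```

solve(2, 5) = 2 * 2 * 2 * 2 * 2 = 32

Answer: 32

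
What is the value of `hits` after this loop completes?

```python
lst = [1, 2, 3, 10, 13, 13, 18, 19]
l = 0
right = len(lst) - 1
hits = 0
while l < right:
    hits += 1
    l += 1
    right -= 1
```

Iterations until pointers meet (list length 8)
`hits` takes the values: 0 → 1 → 2 → 3 → 4

Answer: 4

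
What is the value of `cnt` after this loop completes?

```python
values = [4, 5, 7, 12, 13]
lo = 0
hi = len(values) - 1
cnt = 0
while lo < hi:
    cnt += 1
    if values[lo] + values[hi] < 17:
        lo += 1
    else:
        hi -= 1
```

Steps to find pair summing to 17
`cnt` takes the values: 0 → 1 → 2 → 3 → 4

Answer: 4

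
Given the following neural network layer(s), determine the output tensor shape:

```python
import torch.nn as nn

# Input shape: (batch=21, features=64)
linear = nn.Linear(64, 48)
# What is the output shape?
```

Input: (21, 64) -> Output: (21, 48)

Answer: (21, 48)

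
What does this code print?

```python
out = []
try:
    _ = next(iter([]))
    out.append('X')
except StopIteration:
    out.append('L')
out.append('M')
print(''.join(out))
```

Execution trace: 'L' (except StopIteration) → 'M' (after the try/except). Output: LM

Answer: LM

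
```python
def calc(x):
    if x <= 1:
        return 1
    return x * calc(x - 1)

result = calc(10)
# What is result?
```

calc(10) = 10 * 9 * 8 * 7 * 6 * 5 * 4 * 3 * 2 * 1 = 3628800

Answer: 3628800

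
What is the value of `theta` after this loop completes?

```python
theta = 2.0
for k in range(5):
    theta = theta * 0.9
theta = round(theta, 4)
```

Exponential decay: 2.0 * 0.9^5
`theta` takes the values: 2.0 → 1.8 → 1.62 → 1.458 → 1.3122 → 1.18098 → 1.181

Answer: 1.181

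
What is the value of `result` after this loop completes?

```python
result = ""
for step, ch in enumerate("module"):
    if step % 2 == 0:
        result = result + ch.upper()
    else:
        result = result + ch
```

Uppercase even positions in 'module'
`result` takes the values: "" → "M" → "Mo" → "MoD" → "MoDu" → "MoDuL" → "MoDuLe"

Answer: "MoDuLe"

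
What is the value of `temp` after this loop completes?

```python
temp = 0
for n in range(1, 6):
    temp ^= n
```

XOR of 1 to 5
`temp` takes the values: 0 → 1 → 3 → 0 → 4 → 1

Answer: 1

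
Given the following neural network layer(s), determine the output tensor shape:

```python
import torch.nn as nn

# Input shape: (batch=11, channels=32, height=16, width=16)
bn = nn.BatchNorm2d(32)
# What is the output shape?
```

Input: (11, 32, 16, 16) -> Output: (11, 32, 16, 16)

Answer: (11, 32, 16, 16)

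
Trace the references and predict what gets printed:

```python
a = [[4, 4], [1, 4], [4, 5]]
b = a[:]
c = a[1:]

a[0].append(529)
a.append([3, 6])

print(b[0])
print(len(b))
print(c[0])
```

Key concept: slice with nested mutation.
Step by step:
`a = [[4, 4], [1, 4], [4, 5]]` → a = [[4, 4], [1, 4], [4, 5]]
`b = a[:]` → b = [[4, 4], [1, 4], [4, 5]]
`c = a[1:]` → c = [[1, 4], [4, 5]]
`a[0].append(529)` → a = [[4, 4, 529], [1, 4], [4, 5]]; b = [[4, 4, 529], [1, 4], [4, 5]]
`a.append([3, 6])` → a = [[4, 4, 529], [1, 4], [4, 5], [3, 6]]
`print(b[0])` → prints [4, 4, 529]
`print(len(b))` → prints 3
`print(c[0])` → prints [1, 4]

Answer:
[4, 4, 529]
3
[1, 4]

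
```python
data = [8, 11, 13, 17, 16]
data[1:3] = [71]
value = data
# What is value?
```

Trace:
`data = [8, 11, 13, 17, 16]` → data = [8, 11, 13, 17, 16]
`data[1:3] = [71]` → data = [8, 71, 17, 16]
`value = data` → value = [8, 71, 17, 16]
So value = [8, 71, 17, 16]

Answer: [8, 71, 17, 16]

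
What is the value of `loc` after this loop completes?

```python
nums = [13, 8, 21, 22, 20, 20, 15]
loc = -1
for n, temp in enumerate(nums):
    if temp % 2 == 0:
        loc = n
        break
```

First even number index in [13, 8, 21, 22, 20, 20, 15]
`loc` takes the values: -1 → 1

Answer: 1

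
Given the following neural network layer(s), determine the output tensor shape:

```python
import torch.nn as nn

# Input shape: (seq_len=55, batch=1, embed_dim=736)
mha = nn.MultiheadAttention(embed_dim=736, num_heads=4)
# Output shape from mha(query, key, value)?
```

Input: (55, 1, 736) -> Output: (55, 1, 736)

Answer: (55, 1, 736)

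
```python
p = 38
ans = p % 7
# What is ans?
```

Trace:
`p = 38` → p = 38
`ans = p % 7` → ans = 3
So ans = 3

Answer: 3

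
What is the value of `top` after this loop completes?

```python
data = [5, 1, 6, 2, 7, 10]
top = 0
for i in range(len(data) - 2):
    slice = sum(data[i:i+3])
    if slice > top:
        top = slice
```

Max sum of 3-element window in [5, 1, 6, 2, 7, 10]
`top` takes the values: 0 → 12 → 15 → 19

Answer: 19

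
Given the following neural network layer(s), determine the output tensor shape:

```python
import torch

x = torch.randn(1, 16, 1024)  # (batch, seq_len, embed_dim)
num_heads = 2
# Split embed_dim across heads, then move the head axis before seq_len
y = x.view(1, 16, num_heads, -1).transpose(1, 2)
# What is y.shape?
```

Input: (1, 16, 1024) -> head_dim = 1024 // 2 = 512; after view: (1, 16, 2, 512) -> after transpose(1, 2): (1, 2, 16, 512) -> Output: (1, 2, 16, 512)

Answer: (1, 2, 16, 512)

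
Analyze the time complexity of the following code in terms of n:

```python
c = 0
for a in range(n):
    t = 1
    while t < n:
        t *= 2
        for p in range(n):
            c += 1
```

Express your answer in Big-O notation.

Each loop level contributes: n × log n × n. Multiplying the contributions gives O(n^2 log n).

Answer: O(n^2 log n)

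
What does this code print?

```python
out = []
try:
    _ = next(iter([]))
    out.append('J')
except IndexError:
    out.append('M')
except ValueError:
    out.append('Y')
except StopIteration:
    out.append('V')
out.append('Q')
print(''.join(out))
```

Execution trace: 'V' (except StopIteration) → 'Q' (after the try/except). Output: VQ

Answer: VQ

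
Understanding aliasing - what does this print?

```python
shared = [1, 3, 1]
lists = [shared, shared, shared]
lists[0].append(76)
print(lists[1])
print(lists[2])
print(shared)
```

Key concept: list of same reference.
Step by step:
`shared = [1, 3, 1]` → shared = [1, 3, 1]
`lists = [shared, shared, shared]` → lists = [[1, 3, 1], [1, 3, 1], [1, 3, 1]]
`lists[0].append(76)` → shared = [1, 3, 1, 76]; lists = [[1, 3, 1, 76], [1, 3, 1, 76], [1, 3, 1, 76]]
`print(lists[1])` → prints [1, 3, 1, 76]
`print(lists[2])` → prints [1, 3, 1, 76]
`print(shared)` → prints [1, 3, 1, 76]

Answer:
[1, 3, 1, 76]
[1, 3, 1, 76]
[1, 3, 1, 76]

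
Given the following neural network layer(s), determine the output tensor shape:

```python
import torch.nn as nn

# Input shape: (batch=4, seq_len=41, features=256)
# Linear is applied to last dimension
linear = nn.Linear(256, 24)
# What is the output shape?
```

Input: (4, 41, 256) -> Output: (4, 41, 24)

Answer: (4, 41, 24)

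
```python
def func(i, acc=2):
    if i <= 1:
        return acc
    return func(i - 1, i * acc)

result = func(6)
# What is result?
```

Accumulator trace (n, acc): (6, 2) -> (5, 12) -> (4, 60) -> (3, 240) -> (2, 720) -> (1, 1440) -> return 1440

Answer: 1440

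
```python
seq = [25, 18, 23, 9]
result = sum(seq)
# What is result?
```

Trace:
`seq = [25, 18, 23, 9]` → seq = [25, 18, 23, 9]
`result = sum(seq)` → result = 75
So result = 75

Answer: 75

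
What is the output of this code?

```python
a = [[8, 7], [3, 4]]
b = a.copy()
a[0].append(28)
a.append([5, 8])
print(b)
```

Key concept: shallow copy with nested lists.
Step by step:
`a = [[8, 7], [3, 4]]` → a = [[8, 7], [3, 4]]
`b = a.copy()` → b = [[8, 7], [3, 4]]
`a[0].append(28)` → a = [[8, 7, 28], [3, 4]]; b = [[8, 7, 28], [3, 4]]
`a.append([5, 8])` → a = [[8, 7, 28], [3, 4], [5, 8]]
`print(b)` → prints [[8, 7, 28], [3, 4]]

Answer: [[8, 7, 28], [3, 4]]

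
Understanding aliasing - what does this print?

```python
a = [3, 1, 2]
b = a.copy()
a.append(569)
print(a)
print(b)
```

Key concept: list.copy() creates independent copy.
Step by step:
`a = [3, 1, 2]` → a = [3, 1, 2]
`b = a.copy()` → b = [3, 1, 2]
`a.append(569)` → a = [3, 1, 2, 569]
`print(a)` → prints [3, 1, 2, 569]
`print(b)` → prints [3, 1, 2]

Answer:
[3, 1, 2, 569]
[3, 1, 2]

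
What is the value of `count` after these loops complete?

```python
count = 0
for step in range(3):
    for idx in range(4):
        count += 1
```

3 * 4 = 12
`count` takes the values: 0 → 1 → 2 → 3 → 4 → 5 → 6 → 7 → 8 → 9 → 10 → 11 → 12

Answer: 12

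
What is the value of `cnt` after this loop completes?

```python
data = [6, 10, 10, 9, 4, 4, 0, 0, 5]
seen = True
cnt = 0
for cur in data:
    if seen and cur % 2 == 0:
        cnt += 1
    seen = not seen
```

Count even values at even positions
`cnt` takes the values: 0 → 1 → 2 → 3 → 4

Answer: 4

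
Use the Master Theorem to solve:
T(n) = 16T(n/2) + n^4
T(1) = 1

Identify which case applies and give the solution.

a=16, b=2, f(n)=n^4. log_2(16) = 4. Since c=4 = 4, Case 2 applies: T(n) = Θ(n^log_b(a) · log n) = O(n^4 log n).

Answer: O(n^4 log n) - Case 2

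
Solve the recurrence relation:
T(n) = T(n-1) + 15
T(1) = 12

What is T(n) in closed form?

Unrolling: T(n) = T(1) + 15·(n-1) = 12 + 15(n-1) = 15n - 3.

Answer: T(n) = 15n - 3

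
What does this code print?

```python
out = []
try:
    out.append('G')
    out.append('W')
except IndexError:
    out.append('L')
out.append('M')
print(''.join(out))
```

Execution trace: 'G' (try body) → 'W' (try body, no exception) → 'M' (after the try/except). Output: GWM

Answer: GWM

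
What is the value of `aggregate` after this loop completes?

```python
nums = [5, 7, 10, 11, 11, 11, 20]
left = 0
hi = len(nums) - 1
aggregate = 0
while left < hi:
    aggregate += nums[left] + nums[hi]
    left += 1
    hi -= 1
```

Sum of pairs from ends
`aggregate` takes the values: 0 → 25 → 43 → 64

Answer: 64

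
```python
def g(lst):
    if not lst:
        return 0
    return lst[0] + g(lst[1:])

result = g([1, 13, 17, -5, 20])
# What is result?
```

1 + 13 + 17 + (-5) + 20 + 0 = 46

Answer: 46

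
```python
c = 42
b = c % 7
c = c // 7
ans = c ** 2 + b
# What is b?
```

Trace:
`c = 42` → c = 42
`b = c % 7` → b = 0
`c = c // 7` → c = 6
`ans = c ** 2 + b` → ans = 36
So b = 0

Answer: 0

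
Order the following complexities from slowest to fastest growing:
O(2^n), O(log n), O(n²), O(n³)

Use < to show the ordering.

Ordered by growth rate: O(log n) < O(n²) < O(n³) < O(2^n)

Answer: O(log n) < O(n²) < O(n³) < O(2^n)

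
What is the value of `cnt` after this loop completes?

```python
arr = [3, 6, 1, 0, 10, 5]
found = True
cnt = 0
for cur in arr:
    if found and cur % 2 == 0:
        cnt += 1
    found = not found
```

Count even values at even positions
`cnt` takes the values: 0 → 1

Answer: 1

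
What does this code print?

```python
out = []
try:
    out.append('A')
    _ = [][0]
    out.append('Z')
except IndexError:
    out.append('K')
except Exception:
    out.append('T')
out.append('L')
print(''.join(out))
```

Execution trace: 'A' (try body) → 'K' (except IndexError) → 'L' (after the try/except). Output: AKL

Answer: AKL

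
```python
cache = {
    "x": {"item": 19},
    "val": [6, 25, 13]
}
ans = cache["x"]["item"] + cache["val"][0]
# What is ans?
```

Trace:
`cache = { ...` → cache = {'x': {'item': 19}, 'val': [6, 25, 13]}
`ans = cache["x"]["item"] + cache["val"][0]` → ans = 25
So ans = 25

Answer: 25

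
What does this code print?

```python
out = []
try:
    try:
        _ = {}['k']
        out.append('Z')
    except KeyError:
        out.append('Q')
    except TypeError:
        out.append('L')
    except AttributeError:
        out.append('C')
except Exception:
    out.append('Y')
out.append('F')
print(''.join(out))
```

Execution trace: 'Q' (inner except KeyError) → 'F' (after the try/except). Output: QF

Answer: QF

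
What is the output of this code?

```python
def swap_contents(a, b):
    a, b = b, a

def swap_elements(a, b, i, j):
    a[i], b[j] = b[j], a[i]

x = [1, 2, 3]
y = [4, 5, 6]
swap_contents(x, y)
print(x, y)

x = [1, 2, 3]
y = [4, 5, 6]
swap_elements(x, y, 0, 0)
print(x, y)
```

Key concept: parameter rebinding vs mutation.
Step by step:
`x = [1, 2, 3]` → x = [1, 2, 3]
`y = [4, 5, 6]` → y = [4, 5, 6]
`swap_contents(x, y)` → no visible change to tracked variables
`print(x, y)` → prints [1, 2, 3] [4, 5, 6]
`x = [1, 2, 3]` → x = [1, 2, 3]
`y = [4, 5, 6]` → y = [4, 5, 6]
`swap_elements(x, y, 0, 0)` → x = [4, 2, 3]; y = [1, 5, 6]
`print(x, y)` → prints [4, 2, 3] [1, 5, 6]

Answer:
[1, 2, 3] [4, 5, 6]
[4, 2, 3] [1, 5, 6]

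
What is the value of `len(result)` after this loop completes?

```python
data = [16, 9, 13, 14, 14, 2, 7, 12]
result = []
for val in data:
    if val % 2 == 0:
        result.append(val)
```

Count even numbers in [16, 9, 13, 14, 14, 2, 7, 12]
`result` takes the values: [] → [16] → [16, 14] → [16, 14, 14] → [16, 14, 14, 2] → [16, 14, 14, 2, 12]
So `len(result)` = 5

Answer: 5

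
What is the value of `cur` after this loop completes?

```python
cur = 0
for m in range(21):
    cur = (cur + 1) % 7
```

Increment mod 7, 21 times = 0
`cur` takes the values: 0 → 1 → 2 → 3 → 4 → 5 → 6 → 0 → 1 → 2 → 3 → 4 → 5 → 6 → 0 → 1 → 2 → 3 → 4 → 5 → 6 → 0

Answer: 0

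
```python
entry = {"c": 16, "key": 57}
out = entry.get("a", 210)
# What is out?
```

Trace:
`entry = {"c": 16, "key": 57}` → entry = {'c': 16, 'key': 57}
`out = entry.get("a", 210)` → out = 210
So out = 210

Answer: 210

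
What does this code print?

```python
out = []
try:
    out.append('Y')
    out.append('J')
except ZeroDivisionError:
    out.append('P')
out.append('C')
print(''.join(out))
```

Execution trace: 'Y' (try body) → 'J' (try body, no exception) → 'C' (after the try/except). Output: YJC

Answer: YJC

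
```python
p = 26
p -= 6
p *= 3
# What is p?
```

Trace:
`p = 26` → p = 26
`p -= 6` → p = 20
`p *= 3` → p = 60
So p = 60

Answer: 60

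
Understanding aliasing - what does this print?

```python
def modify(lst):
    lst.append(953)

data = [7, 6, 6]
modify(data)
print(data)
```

Key concept: function modifies passed list.
Step by step:
`data = [7, 6, 6]` → data = [7, 6, 6]
`modify(data)` → data = [7, 6, 6, 953]
`print(data)` → prints [7, 6, 6, 953]

Answer: [7, 6, 6, 953]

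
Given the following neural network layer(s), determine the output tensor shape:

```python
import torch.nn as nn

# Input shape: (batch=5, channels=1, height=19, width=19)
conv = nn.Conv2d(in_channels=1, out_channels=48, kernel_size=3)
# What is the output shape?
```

Input: (5, 1, 19, 19) -> Output: (5, 48, 17, 17)

Answer: (5, 48, 17, 17)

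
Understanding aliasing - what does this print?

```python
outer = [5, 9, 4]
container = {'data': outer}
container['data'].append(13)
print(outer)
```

Key concept: dict holds reference to list.
Step by step:
`outer = [5, 9, 4]` → outer = [5, 9, 4]
`container = {'data': outer}` → container = {'data': [5, 9, 4]}
`container['data'].append(13)` → outer = [5, 9, 4, 13]; container = {'data': [5, 9, 4, 13]}
`print(outer)` → prints [5, 9, 4, 13]

Answer: [5, 9, 4, 13]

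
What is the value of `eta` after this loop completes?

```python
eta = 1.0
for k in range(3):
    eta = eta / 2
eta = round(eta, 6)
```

Halving LR 3 times: 1 / 2^3
`eta` takes the values: 1.0 → 0.5 → 0.25 → 0.125

Answer: 0.125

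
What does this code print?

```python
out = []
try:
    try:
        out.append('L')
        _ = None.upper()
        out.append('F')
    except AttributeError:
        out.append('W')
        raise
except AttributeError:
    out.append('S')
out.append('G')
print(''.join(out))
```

Execution trace: 'L' (try body) → 'W' (except AttributeError) → 'S' (outer except AttributeError) → 'G' (after the try/except). Output: LWSG

Answer: LWSG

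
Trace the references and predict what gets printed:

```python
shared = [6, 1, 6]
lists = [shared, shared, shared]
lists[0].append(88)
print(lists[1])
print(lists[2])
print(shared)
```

Key concept: list of same reference.
Step by step:
`shared = [6, 1, 6]` → shared = [6, 1, 6]
`lists = [shared, shared, shared]` → lists = [[6, 1, 6], [6, 1, 6], [6, 1, 6]]
`lists[0].append(88)` → shared = [6, 1, 6, 88]; lists = [[6, 1, 6, 88], [6, 1, 6, 88], [6, 1, 6, 88]]
`print(lists[1])` → prints [6, 1, 6, 88]
`print(lists[2])` → prints [6, 1, 6, 88]
`print(shared)` → prints [6, 1, 6, 88]

Answer:
[6, 1, 6, 88]
[6, 1, 6, 88]
[6, 1, 6, 88]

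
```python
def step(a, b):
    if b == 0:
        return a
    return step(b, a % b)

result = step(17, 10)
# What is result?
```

step(17, 10) -> step(10, 7) -> step(7, 3) -> step(3, 1) -> step(1, 0) -> 1

Answer: 1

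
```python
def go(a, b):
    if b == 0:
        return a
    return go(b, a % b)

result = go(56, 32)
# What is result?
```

go(56, 32) -> go(32, 24) -> go(24, 8) -> go(8, 0) -> 8

Answer: 8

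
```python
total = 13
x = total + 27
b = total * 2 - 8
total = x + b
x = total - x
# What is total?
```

Trace:
`total = 13` → total = 13
`x = total + 27` → x = 40
`b = total * 2 - 8` → b = 18
`total = x + b` → total = 58
`x = total - x` → x = 18
So total = 58

Answer: 58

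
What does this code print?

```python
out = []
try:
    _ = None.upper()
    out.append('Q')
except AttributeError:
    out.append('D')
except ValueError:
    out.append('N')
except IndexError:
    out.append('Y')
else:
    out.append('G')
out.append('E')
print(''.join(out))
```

Execution trace: 'D' (except AttributeError) → 'E' (after the try/except). Output: DE

Answer: DE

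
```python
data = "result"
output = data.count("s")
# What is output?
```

Trace:
`data = "result"` → data = 'result'
`output = data.count("s")` → output = 1
So output = 1

Answer: 1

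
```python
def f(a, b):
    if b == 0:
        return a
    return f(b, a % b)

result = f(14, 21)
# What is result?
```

f(14, 21) -> f(21, 14) -> f(14, 7) -> f(7, 0) -> 7

Answer: 7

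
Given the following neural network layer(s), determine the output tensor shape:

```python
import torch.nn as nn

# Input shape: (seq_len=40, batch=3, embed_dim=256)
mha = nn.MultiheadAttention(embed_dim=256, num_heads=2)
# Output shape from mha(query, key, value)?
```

Input: (40, 3, 256) -> Output: (40, 3, 256)

Answer: (40, 3, 256)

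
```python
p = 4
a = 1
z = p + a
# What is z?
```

Trace:
`p = 4` → p = 4
`a = 1` → a = 1
`z = p + a` → z = 5
So z = 5

Answer: 5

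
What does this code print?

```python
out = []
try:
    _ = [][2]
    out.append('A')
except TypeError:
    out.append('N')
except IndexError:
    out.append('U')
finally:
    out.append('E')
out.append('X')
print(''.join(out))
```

Execution trace: 'U' (except IndexError) → 'E' (finally) → 'X' (after the try/except). Output: UEX

Answer: UEX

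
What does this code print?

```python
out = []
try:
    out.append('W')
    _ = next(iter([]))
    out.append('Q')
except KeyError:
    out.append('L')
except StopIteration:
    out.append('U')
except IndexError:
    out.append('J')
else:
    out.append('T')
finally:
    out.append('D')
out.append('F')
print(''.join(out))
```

Execution trace: 'W' (try body) → 'U' (except StopIteration) → 'D' (finally) → 'F' (after the try/except). Output: WUDF

Answer: WUDF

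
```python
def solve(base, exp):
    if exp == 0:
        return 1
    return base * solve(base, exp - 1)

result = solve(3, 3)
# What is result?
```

solve(3, 3) = 3 * 3 * 3 = 27

Answer: 27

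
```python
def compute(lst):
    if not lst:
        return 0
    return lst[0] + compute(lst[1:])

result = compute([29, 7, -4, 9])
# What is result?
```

29 + 7 + (-4) + 9 + 0 = 41

Answer: 41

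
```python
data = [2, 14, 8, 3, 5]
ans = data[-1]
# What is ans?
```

Trace:
`data = [2, 14, 8, 3, 5]` → data = [2, 14, 8, 3, 5]
`ans = data[-1]` → ans = 5
So ans = 5

Answer: 5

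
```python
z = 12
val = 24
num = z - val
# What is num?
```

Trace:
`z = 12` → z = 12
`val = 24` → val = 24
`num = z - val` → num = -12
So num = -12

Answer: -12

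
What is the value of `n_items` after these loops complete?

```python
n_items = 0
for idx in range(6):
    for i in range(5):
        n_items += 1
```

6 * 5 = 30
`n_items` takes the values: 0 → 1 → 2 → 3 → 4 → 5 → 6 → 7 → 8 → 9 → 10 → 11 → 12 → 13 → 14 → 15 → 16 → 17 → 18 → 19 → 20 → 21 → 22 → 23 → 24 → 25 → 26 → 27 → 28 → 29 → 30

Answer: 30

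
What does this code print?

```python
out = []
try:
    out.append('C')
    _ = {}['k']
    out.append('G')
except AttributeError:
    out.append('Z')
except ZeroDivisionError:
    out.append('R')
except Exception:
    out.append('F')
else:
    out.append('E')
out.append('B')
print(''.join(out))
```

Execution trace: 'C' (try body) → 'F' (except Exception) → 'B' (after the try/except). Output: CFB

Answer: CFB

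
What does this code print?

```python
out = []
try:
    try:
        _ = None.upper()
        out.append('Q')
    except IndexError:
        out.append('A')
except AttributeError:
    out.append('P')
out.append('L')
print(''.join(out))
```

Execution trace: 'P' (outer except AttributeError) → 'L' (after the try/except). Output: PL

Answer: PL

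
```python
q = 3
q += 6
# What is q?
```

Trace:
`q = 3` → q = 3
`q += 6` → q = 9
So q = 9

Answer: 9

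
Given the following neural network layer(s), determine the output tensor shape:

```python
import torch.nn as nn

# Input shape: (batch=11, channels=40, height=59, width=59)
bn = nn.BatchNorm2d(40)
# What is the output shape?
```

Input: (11, 40, 59, 59) -> Output: (11, 40, 59, 59)

Answer: (11, 40, 59, 59)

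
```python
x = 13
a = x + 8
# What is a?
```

Trace:
`x = 13` → x = 13
`a = x + 8` → a = 21
So a = 21

Answer: 21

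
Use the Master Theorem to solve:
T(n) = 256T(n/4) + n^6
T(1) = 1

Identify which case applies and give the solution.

a=256, b=4, f(n)=n^6. log_4(256) = 4. Since c=6 > 4 and the regularity condition holds (256(n/4)^6 = (256/4^6)n^6 with 256/4^6 < 1), Case 3 applies: T(n) = Θ(f(n)) = O(n^6).

Answer: O(n^6) - Case 3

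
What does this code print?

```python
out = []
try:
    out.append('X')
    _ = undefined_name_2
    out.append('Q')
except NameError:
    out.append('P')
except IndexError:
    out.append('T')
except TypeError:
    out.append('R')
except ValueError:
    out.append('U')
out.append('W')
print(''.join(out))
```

Execution trace: 'X' (try body) → 'P' (except NameError) → 'W' (after the try/except). Output: XPW

Answer: XPW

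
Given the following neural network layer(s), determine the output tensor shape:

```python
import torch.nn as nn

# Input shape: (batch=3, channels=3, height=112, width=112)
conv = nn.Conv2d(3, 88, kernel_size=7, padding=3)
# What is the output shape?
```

Input: (3, 3, 112, 112) -> Output: (3, 88, 112, 112)

Answer: (3, 88, 112, 112)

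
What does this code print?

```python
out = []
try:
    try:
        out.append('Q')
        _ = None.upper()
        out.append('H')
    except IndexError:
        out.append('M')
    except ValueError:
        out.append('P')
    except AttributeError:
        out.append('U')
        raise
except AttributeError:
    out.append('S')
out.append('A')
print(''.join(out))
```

Execution trace: 'Q' (inner try body) → 'U' (inner except AttributeError) → 'S' (outer except AttributeError) → 'A' (after the try/except). Output: QUSA

Answer: QUSA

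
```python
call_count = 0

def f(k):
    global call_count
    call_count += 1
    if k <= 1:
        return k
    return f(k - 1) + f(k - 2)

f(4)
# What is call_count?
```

Calls(k) = 1 + Calls(k-1) + Calls(k-2); Calls(0)=Calls(1)=1. For k=4 this gives 9.

Answer: 9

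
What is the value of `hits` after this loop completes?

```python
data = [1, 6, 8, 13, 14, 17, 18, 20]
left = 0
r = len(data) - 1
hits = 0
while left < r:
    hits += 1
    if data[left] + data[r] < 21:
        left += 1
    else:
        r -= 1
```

Steps to find pair summing to 21
`hits` takes the values: 0 → 1 → 2 → 3 → 4 → 5 → 6 → 7

Answer: 7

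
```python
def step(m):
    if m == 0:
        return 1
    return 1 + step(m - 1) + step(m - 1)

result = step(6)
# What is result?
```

step(m) = 1 + 2·step(m-1), step(0)=1. Closed form: (1+1)·2^6 - 1 = 127.

Answer: 127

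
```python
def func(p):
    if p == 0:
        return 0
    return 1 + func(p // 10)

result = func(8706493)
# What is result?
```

Count of digits of 8706493: 7

Answer: 7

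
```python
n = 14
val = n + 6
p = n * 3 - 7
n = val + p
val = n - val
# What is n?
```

Trace:
`n = 14` → n = 14
`val = n + 6` → val = 20
`p = n * 3 - 7` → p = 35
`n = val + p` → n = 55
`val = n - val` → val = 35
So n = 55

Answer: 55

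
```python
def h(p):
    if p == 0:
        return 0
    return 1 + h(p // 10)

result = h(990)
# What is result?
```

Count of digits of 990: 3

Answer: 3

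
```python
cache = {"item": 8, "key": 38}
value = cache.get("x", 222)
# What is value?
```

Trace:
`cache = {"item": 8, "key": 38}` → cache = {'item': 8, 'key': 38}
`value = cache.get("x", 222)` → value = 222
So value = 222

Answer: 222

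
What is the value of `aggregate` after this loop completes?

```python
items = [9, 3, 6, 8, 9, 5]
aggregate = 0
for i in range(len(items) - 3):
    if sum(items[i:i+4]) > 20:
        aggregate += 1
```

Count windows with sum > 20
`aggregate` takes the values: 0 → 1 → 2 → 3

Answer: 3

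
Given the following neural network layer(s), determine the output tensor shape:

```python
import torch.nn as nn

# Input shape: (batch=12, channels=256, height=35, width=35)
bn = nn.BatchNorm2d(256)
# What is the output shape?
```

Input: (12, 256, 35, 35) -> Output: (12, 256, 35, 35)

Answer: (12, 256, 35, 35)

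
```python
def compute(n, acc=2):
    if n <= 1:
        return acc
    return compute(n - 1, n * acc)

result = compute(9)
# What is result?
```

Accumulator trace (n, acc): (9, 2) -> (8, 18) -> (7, 144) -> (6, 1008) -> (5, 6048) -> (4, 30240) -> (3, 120960) -> (2, 362880) -> (1, 725760) -> return 725760

Answer: 725760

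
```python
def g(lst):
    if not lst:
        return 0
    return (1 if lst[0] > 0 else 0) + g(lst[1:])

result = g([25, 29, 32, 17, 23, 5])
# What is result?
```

Count of positive elements in [25, 29, 32, 17, 23, 5] = 6

Answer: 6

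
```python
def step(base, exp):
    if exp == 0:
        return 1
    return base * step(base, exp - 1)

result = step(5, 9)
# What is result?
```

step(5, 9) = 5 * 5 * 5 * 5 * 5 * 5 * 5 * 5 * 5 = 1953125

Answer: 1953125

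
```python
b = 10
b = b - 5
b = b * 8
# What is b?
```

Trace:
`b = 10` → b = 10
`b = b - 5` → b = 5
`b = b * 8` → b = 40
So b = 40

Answer: 40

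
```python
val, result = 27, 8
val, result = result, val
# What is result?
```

Trace:
`val, result = 27, 8` → val = 27; result = 8
`val, result = result, val` → val = 8; result = 27
So result = 27

Answer: 27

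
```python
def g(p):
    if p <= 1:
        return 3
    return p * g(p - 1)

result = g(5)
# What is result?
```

g(5) = 5 * 4 * 3 * 2 * 3 = 360

Answer: 360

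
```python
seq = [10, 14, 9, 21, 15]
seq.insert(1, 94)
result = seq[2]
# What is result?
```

Trace:
`seq = [10, 14, 9, 21, 15]` → seq = [10, 14, 9, 21, 15]
`seq.insert(1, 94)` → seq = [10, 94, 14, 9, 21, 15]
`result = seq[2]` → result = 14
So result = 14

Answer: 14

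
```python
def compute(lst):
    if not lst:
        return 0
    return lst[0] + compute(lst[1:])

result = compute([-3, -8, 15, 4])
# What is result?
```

(-3) + (-8) + 15 + 4 + 0 = 8

Answer: 8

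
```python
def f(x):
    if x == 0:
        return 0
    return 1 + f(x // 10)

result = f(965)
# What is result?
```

Count of digits of 965: 3

Answer: 3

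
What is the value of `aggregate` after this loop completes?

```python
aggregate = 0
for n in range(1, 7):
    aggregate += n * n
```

Sum of squares 1² to 6² = 91
`aggregate` takes the values: 0 → 1 → 5 → 14 → 30 → 55 → 91

Answer: 91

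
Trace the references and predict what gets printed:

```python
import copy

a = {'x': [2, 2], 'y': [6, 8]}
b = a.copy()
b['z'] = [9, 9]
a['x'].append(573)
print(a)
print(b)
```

Key concept: shallow copy of dict with mutable values.
Step by step:
`a = {'x': [2, 2], 'y': [6, 8]}` → a = {'x': [2, 2], 'y': [6, 8]}
`b = a.copy()` → b = {'x': [2, 2], 'y': [6, 8]}
`b['z'] = [9, 9]` → b = {'x': [2, 2], 'y': [6, 8], 'z': [9, 9]}
`a['x'].append(573)` → a = {'x': [2, 2, 573], 'y': [6, 8]}; b = {'x': [2, 2, 573], 'y': [6, 8], 'z': [9, 9]}
`print(a)` → prints {'x': [2, 2, 573], 'y': [6, 8]}
`print(b)` → prints {'x': [2, 2, 573], 'y': [6, 8], 'z': [9, 9]}

Answer:
{'x': [2, 2, 573], 'y': [6, 8]}
{'x': [2, 2, 573], 'y': [6, 8], 'z': [9, 9]}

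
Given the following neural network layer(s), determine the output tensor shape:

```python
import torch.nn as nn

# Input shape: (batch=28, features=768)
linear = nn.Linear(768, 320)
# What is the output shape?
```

Input: (28, 768) -> Output: (28, 320)

Answer: (28, 320)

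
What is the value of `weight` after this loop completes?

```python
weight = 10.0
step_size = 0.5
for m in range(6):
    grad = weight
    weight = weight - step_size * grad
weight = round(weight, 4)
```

Gradient descent: w = 10.0 * (1 - 0.5)^6
`weight` takes the values: 10.0 → 5.0 → 2.5 → 1.25 → 0.625 → 0.3125 → 0.15625 → 0.1562

Answer: 0.1562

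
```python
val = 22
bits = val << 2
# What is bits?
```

Trace:
`val = 22` → val = 22
`bits = val << 2` → bits = 88
So bits = 88

Answer: 88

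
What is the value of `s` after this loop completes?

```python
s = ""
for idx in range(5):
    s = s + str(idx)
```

Concatenate digits 0 to 4
`s` takes the values: "" → "0" → "01" → "012" → "0123" → "01234"

Answer: "01234"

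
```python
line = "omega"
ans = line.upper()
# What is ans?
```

Trace:
`line = "omega"` → line = 'omega'
`ans = line.upper()` → ans = 'OMEGA'
So ans = 'OMEGA'

Answer: 'OMEGA'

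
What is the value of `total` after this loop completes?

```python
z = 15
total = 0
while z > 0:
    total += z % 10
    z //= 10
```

Sum digits of 15
`total` takes the values: 0 → 5 → 6

Answer: 6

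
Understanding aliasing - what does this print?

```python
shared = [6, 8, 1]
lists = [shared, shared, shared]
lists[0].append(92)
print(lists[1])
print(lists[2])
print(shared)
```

Key concept: list of same reference.
Step by step:
`shared = [6, 8, 1]` → shared = [6, 8, 1]
`lists = [shared, shared, shared]` → lists = [[6, 8, 1], [6, 8, 1], [6, 8, 1]]
`lists[0].append(92)` → shared = [6, 8, 1, 92]; lists = [[6, 8, 1, 92], [6, 8, 1, 92], [6, 8, 1, 92]]
`print(lists[1])` → prints [6, 8, 1, 92]
`print(lists[2])` → prints [6, 8, 1, 92]
`print(shared)` → prints [6, 8, 1, 92]

Answer:
[6, 8, 1, 92]
[6, 8, 1, 92]
[6, 8, 1, 92]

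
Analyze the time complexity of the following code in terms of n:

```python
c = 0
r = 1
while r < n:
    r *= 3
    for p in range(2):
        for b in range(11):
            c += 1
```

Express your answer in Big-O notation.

Each loop level contributes: log n × 1 × 1. Multiplying the contributions gives O(log n).

Answer: O(log n)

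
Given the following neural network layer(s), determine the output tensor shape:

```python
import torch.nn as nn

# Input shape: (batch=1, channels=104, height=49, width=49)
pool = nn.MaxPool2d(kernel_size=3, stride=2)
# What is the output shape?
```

Input: (1, 104, 49, 49) -> Output: (1, 104, 24, 24)

Answer: (1, 104, 24, 24)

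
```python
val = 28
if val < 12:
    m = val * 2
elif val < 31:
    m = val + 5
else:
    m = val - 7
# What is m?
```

Trace:
`val = 28` → val = 28
`if val < 12: ...` → val < 12 is False, val < 31 is True → m = 33
So m = 33

Answer: 33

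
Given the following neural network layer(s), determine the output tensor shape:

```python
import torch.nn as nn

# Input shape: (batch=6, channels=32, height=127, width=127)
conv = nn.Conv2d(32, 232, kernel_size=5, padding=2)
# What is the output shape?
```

Input: (6, 32, 127, 127) -> Output: (6, 232, 127, 127)

Answer: (6, 232, 127, 127)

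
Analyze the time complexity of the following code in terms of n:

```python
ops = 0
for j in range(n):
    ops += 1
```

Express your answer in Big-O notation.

Each loop level contributes: n. Multiplying the contributions gives O(n).

Answer: O(n)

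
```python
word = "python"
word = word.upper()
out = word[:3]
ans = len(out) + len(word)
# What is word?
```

Trace:
`word = "python"` → word = 'python'
`word = word.upper()` → word = 'PYTHON'
`out = word[:3]` → out = 'PYT'
`ans = len(out) + len(word)` → ans = 9
So word = 'PYTHON'

Answer: 'PYTHON'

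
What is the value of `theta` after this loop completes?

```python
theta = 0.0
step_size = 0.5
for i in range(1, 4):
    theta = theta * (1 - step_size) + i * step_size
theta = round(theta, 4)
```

Moving average with lr=0.5
`theta` takes the values: 0.0 → 0.5 → 1.25 → 2.125

Answer: 2.125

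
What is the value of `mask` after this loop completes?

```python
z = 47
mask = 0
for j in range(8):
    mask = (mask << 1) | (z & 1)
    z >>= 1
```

Reverse lowest 8 bits of 47
`mask` takes the values: 0 → 1 → 3 → 7 → 15 → 30 → 61 → 122 → 244

Answer: 244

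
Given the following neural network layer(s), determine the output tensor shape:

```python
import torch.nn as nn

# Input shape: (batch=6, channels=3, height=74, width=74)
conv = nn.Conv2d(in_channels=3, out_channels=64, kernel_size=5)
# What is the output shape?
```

Input: (6, 3, 74, 74) -> Output: (6, 64, 70, 70)

Answer: (6, 64, 70, 70)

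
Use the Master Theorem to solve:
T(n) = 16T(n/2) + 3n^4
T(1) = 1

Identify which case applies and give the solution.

a=16, b=2, f(n)=3n^4. log_2(16) = 4. Since c=4 = 4, Case 2 applies: T(n) = Θ(n^log_b(a) · log n) = O(n^4 log n).

Answer: O(n^4 log n) - Case 2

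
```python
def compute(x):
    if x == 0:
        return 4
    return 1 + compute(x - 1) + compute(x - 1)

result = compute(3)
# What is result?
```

compute(x) = 1 + 2·compute(x-1), compute(0)=4. Closed form: (4+1)·2^3 - 1 = 39.

Answer: 39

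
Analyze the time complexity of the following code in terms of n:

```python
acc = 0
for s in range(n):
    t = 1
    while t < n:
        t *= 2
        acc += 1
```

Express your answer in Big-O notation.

Each loop level contributes: n × log n. Multiplying the contributions gives O(n log n).

Answer: O(n log n)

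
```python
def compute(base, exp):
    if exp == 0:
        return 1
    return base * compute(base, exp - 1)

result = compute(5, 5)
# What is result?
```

compute(5, 5) = 5 * 5 * 5 * 5 * 5 = 3125

Answer: 3125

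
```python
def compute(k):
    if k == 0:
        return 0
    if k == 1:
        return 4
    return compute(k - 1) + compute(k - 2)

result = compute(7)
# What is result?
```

Build up from base cases: compute(0)=0, compute(1)=4, compute(2)=4, compute(3)=8, compute(4)=12, compute(5)=20, compute(6)=32, ..., compute(7)=52

Answer: 52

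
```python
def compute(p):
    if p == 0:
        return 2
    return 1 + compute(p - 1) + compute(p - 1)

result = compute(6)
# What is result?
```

compute(p) = 1 + 2·compute(p-1), compute(0)=2. Closed form: (2+1)·2^6 - 1 = 191.

Answer: 191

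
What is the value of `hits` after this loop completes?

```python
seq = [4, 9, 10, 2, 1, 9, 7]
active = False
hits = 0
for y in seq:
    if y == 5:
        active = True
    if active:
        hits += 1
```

Count elements after first 5 in [4, 9, 10, 2, 1, 9, 7]
`hits` takes the values: 0

Answer: 0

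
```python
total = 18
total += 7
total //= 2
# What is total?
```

Trace:
`total = 18` → total = 18
`total += 7` → total = 25
`total //= 2` → total = 12
So total = 12

Answer: 12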